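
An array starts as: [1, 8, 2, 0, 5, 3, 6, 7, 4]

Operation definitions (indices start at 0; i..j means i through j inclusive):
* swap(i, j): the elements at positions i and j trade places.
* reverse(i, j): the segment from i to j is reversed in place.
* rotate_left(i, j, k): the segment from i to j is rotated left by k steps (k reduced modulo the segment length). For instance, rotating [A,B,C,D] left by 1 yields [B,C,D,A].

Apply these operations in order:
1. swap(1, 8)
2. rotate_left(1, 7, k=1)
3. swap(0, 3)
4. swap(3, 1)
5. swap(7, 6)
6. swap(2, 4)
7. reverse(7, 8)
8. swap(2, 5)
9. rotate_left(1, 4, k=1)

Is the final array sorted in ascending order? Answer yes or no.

Answer: no

Derivation:
After 1 (swap(1, 8)): [1, 4, 2, 0, 5, 3, 6, 7, 8]
After 2 (rotate_left(1, 7, k=1)): [1, 2, 0, 5, 3, 6, 7, 4, 8]
After 3 (swap(0, 3)): [5, 2, 0, 1, 3, 6, 7, 4, 8]
After 4 (swap(3, 1)): [5, 1, 0, 2, 3, 6, 7, 4, 8]
After 5 (swap(7, 6)): [5, 1, 0, 2, 3, 6, 4, 7, 8]
After 6 (swap(2, 4)): [5, 1, 3, 2, 0, 6, 4, 7, 8]
After 7 (reverse(7, 8)): [5, 1, 3, 2, 0, 6, 4, 8, 7]
After 8 (swap(2, 5)): [5, 1, 6, 2, 0, 3, 4, 8, 7]
After 9 (rotate_left(1, 4, k=1)): [5, 6, 2, 0, 1, 3, 4, 8, 7]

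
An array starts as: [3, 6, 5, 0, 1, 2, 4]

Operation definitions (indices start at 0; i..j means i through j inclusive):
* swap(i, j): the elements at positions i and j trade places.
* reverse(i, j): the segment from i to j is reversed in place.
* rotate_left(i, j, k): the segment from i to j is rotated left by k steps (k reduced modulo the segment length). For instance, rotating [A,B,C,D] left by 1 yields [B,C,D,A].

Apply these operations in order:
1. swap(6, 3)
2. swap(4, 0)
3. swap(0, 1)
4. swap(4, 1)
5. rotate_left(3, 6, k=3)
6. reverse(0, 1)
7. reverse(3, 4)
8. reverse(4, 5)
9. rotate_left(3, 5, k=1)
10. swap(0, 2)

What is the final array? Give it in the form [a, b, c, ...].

After 1 (swap(6, 3)): [3, 6, 5, 4, 1, 2, 0]
After 2 (swap(4, 0)): [1, 6, 5, 4, 3, 2, 0]
After 3 (swap(0, 1)): [6, 1, 5, 4, 3, 2, 0]
After 4 (swap(4, 1)): [6, 3, 5, 4, 1, 2, 0]
After 5 (rotate_left(3, 6, k=3)): [6, 3, 5, 0, 4, 1, 2]
After 6 (reverse(0, 1)): [3, 6, 5, 0, 4, 1, 2]
After 7 (reverse(3, 4)): [3, 6, 5, 4, 0, 1, 2]
After 8 (reverse(4, 5)): [3, 6, 5, 4, 1, 0, 2]
After 9 (rotate_left(3, 5, k=1)): [3, 6, 5, 1, 0, 4, 2]
After 10 (swap(0, 2)): [5, 6, 3, 1, 0, 4, 2]

Answer: [5, 6, 3, 1, 0, 4, 2]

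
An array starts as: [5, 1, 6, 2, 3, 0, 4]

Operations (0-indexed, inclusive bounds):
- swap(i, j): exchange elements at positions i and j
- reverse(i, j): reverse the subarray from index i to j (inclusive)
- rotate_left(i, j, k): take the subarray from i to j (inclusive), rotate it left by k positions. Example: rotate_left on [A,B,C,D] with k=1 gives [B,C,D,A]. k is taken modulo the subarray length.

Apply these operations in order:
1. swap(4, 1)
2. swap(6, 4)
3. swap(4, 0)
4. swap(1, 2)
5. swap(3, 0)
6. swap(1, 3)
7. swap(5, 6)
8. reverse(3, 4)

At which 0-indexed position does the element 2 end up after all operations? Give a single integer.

After 1 (swap(4, 1)): [5, 3, 6, 2, 1, 0, 4]
After 2 (swap(6, 4)): [5, 3, 6, 2, 4, 0, 1]
After 3 (swap(4, 0)): [4, 3, 6, 2, 5, 0, 1]
After 4 (swap(1, 2)): [4, 6, 3, 2, 5, 0, 1]
After 5 (swap(3, 0)): [2, 6, 3, 4, 5, 0, 1]
After 6 (swap(1, 3)): [2, 4, 3, 6, 5, 0, 1]
After 7 (swap(5, 6)): [2, 4, 3, 6, 5, 1, 0]
After 8 (reverse(3, 4)): [2, 4, 3, 5, 6, 1, 0]

Answer: 0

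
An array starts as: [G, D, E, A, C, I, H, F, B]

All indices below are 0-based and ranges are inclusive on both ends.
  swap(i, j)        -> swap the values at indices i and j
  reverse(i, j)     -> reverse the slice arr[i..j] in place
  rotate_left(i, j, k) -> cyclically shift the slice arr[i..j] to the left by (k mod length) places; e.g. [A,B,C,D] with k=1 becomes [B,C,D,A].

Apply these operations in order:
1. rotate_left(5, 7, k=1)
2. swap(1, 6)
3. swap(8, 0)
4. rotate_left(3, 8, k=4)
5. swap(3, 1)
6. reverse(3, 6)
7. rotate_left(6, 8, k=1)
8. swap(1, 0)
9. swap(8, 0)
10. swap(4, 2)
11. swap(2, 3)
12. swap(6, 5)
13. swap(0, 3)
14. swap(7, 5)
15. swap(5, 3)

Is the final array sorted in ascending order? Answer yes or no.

After 1 (rotate_left(5, 7, k=1)): [G, D, E, A, C, H, F, I, B]
After 2 (swap(1, 6)): [G, F, E, A, C, H, D, I, B]
After 3 (swap(8, 0)): [B, F, E, A, C, H, D, I, G]
After 4 (rotate_left(3, 8, k=4)): [B, F, E, I, G, A, C, H, D]
After 5 (swap(3, 1)): [B, I, E, F, G, A, C, H, D]
After 6 (reverse(3, 6)): [B, I, E, C, A, G, F, H, D]
After 7 (rotate_left(6, 8, k=1)): [B, I, E, C, A, G, H, D, F]
After 8 (swap(1, 0)): [I, B, E, C, A, G, H, D, F]
After 9 (swap(8, 0)): [F, B, E, C, A, G, H, D, I]
After 10 (swap(4, 2)): [F, B, A, C, E, G, H, D, I]
After 11 (swap(2, 3)): [F, B, C, A, E, G, H, D, I]
After 12 (swap(6, 5)): [F, B, C, A, E, H, G, D, I]
After 13 (swap(0, 3)): [A, B, C, F, E, H, G, D, I]
After 14 (swap(7, 5)): [A, B, C, F, E, D, G, H, I]
After 15 (swap(5, 3)): [A, B, C, D, E, F, G, H, I]

Answer: yes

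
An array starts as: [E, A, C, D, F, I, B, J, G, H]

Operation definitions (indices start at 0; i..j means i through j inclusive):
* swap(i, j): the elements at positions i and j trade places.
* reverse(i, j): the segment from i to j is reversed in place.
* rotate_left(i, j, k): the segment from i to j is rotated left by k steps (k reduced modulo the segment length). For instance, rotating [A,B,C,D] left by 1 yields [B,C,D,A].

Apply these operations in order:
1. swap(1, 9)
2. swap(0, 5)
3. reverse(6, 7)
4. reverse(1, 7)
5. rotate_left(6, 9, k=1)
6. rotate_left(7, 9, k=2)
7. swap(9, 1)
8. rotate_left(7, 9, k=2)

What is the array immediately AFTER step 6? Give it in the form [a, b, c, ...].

After 1 (swap(1, 9)): [E, H, C, D, F, I, B, J, G, A]
After 2 (swap(0, 5)): [I, H, C, D, F, E, B, J, G, A]
After 3 (reverse(6, 7)): [I, H, C, D, F, E, J, B, G, A]
After 4 (reverse(1, 7)): [I, B, J, E, F, D, C, H, G, A]
After 5 (rotate_left(6, 9, k=1)): [I, B, J, E, F, D, H, G, A, C]
After 6 (rotate_left(7, 9, k=2)): [I, B, J, E, F, D, H, C, G, A]

Answer: [I, B, J, E, F, D, H, C, G, A]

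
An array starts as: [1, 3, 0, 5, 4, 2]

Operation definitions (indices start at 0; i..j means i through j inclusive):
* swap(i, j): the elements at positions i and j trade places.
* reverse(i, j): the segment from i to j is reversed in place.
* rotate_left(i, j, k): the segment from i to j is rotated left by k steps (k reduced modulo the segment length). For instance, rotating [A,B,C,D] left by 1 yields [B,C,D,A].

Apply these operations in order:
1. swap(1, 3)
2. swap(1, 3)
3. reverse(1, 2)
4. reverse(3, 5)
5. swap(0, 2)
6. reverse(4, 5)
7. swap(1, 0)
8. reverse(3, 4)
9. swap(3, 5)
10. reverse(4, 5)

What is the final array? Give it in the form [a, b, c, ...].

Answer: [0, 3, 1, 4, 5, 2]

Derivation:
After 1 (swap(1, 3)): [1, 5, 0, 3, 4, 2]
After 2 (swap(1, 3)): [1, 3, 0, 5, 4, 2]
After 3 (reverse(1, 2)): [1, 0, 3, 5, 4, 2]
After 4 (reverse(3, 5)): [1, 0, 3, 2, 4, 5]
After 5 (swap(0, 2)): [3, 0, 1, 2, 4, 5]
After 6 (reverse(4, 5)): [3, 0, 1, 2, 5, 4]
After 7 (swap(1, 0)): [0, 3, 1, 2, 5, 4]
After 8 (reverse(3, 4)): [0, 3, 1, 5, 2, 4]
After 9 (swap(3, 5)): [0, 3, 1, 4, 2, 5]
After 10 (reverse(4, 5)): [0, 3, 1, 4, 5, 2]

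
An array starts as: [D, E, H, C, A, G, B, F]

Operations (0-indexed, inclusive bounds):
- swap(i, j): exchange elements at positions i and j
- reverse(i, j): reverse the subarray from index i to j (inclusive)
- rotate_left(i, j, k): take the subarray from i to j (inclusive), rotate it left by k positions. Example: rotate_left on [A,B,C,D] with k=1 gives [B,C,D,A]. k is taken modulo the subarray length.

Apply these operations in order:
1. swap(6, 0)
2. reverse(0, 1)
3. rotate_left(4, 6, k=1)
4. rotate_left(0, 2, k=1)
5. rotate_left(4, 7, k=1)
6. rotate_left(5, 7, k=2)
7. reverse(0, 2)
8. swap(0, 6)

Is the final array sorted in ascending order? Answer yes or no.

After 1 (swap(6, 0)): [B, E, H, C, A, G, D, F]
After 2 (reverse(0, 1)): [E, B, H, C, A, G, D, F]
After 3 (rotate_left(4, 6, k=1)): [E, B, H, C, G, D, A, F]
After 4 (rotate_left(0, 2, k=1)): [B, H, E, C, G, D, A, F]
After 5 (rotate_left(4, 7, k=1)): [B, H, E, C, D, A, F, G]
After 6 (rotate_left(5, 7, k=2)): [B, H, E, C, D, G, A, F]
After 7 (reverse(0, 2)): [E, H, B, C, D, G, A, F]
After 8 (swap(0, 6)): [A, H, B, C, D, G, E, F]

Answer: no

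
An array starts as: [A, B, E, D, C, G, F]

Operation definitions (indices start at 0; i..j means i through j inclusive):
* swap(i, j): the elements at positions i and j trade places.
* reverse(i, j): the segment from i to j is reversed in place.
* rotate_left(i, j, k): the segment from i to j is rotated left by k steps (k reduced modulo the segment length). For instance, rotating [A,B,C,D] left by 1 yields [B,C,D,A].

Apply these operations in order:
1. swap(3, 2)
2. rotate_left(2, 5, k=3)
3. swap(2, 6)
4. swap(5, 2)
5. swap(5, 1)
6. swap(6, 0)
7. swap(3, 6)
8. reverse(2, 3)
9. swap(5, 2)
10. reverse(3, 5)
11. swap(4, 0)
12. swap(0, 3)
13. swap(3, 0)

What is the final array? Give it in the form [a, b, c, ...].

Answer: [E, F, B, A, G, C, D]

Derivation:
After 1 (swap(3, 2)): [A, B, D, E, C, G, F]
After 2 (rotate_left(2, 5, k=3)): [A, B, G, D, E, C, F]
After 3 (swap(2, 6)): [A, B, F, D, E, C, G]
After 4 (swap(5, 2)): [A, B, C, D, E, F, G]
After 5 (swap(5, 1)): [A, F, C, D, E, B, G]
After 6 (swap(6, 0)): [G, F, C, D, E, B, A]
After 7 (swap(3, 6)): [G, F, C, A, E, B, D]
After 8 (reverse(2, 3)): [G, F, A, C, E, B, D]
After 9 (swap(5, 2)): [G, F, B, C, E, A, D]
After 10 (reverse(3, 5)): [G, F, B, A, E, C, D]
After 11 (swap(4, 0)): [E, F, B, A, G, C, D]
After 12 (swap(0, 3)): [A, F, B, E, G, C, D]
After 13 (swap(3, 0)): [E, F, B, A, G, C, D]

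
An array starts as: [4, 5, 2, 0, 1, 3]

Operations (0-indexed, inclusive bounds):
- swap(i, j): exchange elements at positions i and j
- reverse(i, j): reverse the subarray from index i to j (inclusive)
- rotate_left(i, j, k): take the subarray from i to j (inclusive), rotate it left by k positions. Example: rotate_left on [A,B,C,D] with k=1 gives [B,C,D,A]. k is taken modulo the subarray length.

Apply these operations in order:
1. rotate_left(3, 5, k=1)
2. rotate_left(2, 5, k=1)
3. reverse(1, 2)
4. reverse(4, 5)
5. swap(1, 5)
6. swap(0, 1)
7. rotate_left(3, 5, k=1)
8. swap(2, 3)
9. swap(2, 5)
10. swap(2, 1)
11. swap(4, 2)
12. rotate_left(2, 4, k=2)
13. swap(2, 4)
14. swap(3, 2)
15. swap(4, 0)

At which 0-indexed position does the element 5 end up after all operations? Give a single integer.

After 1 (rotate_left(3, 5, k=1)): [4, 5, 2, 1, 3, 0]
After 2 (rotate_left(2, 5, k=1)): [4, 5, 1, 3, 0, 2]
After 3 (reverse(1, 2)): [4, 1, 5, 3, 0, 2]
After 4 (reverse(4, 5)): [4, 1, 5, 3, 2, 0]
After 5 (swap(1, 5)): [4, 0, 5, 3, 2, 1]
After 6 (swap(0, 1)): [0, 4, 5, 3, 2, 1]
After 7 (rotate_left(3, 5, k=1)): [0, 4, 5, 2, 1, 3]
After 8 (swap(2, 3)): [0, 4, 2, 5, 1, 3]
After 9 (swap(2, 5)): [0, 4, 3, 5, 1, 2]
After 10 (swap(2, 1)): [0, 3, 4, 5, 1, 2]
After 11 (swap(4, 2)): [0, 3, 1, 5, 4, 2]
After 12 (rotate_left(2, 4, k=2)): [0, 3, 4, 1, 5, 2]
After 13 (swap(2, 4)): [0, 3, 5, 1, 4, 2]
After 14 (swap(3, 2)): [0, 3, 1, 5, 4, 2]
After 15 (swap(4, 0)): [4, 3, 1, 5, 0, 2]

Answer: 3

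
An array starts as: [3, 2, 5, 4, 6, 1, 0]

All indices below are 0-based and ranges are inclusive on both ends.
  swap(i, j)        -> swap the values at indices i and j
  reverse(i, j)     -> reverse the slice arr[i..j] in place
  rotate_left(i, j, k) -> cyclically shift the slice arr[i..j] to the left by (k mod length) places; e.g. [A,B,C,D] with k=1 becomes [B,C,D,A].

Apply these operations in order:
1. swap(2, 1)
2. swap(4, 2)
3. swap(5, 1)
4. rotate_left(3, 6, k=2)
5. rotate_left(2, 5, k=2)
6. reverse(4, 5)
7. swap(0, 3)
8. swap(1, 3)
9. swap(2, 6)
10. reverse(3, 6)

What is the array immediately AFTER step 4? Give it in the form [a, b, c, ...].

Answer: [3, 1, 6, 5, 0, 4, 2]

Derivation:
After 1 (swap(2, 1)): [3, 5, 2, 4, 6, 1, 0]
After 2 (swap(4, 2)): [3, 5, 6, 4, 2, 1, 0]
After 3 (swap(5, 1)): [3, 1, 6, 4, 2, 5, 0]
After 4 (rotate_left(3, 6, k=2)): [3, 1, 6, 5, 0, 4, 2]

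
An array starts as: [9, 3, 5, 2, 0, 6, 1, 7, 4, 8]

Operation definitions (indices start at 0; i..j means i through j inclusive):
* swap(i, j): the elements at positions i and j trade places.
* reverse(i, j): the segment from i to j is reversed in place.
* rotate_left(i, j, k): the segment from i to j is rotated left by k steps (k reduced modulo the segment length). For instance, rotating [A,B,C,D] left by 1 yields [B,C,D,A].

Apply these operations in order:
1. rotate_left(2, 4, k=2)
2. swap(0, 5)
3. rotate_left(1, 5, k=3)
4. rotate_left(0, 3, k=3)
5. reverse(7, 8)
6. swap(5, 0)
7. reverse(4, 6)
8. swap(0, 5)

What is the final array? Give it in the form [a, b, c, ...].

Answer: [3, 6, 2, 9, 1, 5, 0, 4, 7, 8]

Derivation:
After 1 (rotate_left(2, 4, k=2)): [9, 3, 0, 5, 2, 6, 1, 7, 4, 8]
After 2 (swap(0, 5)): [6, 3, 0, 5, 2, 9, 1, 7, 4, 8]
After 3 (rotate_left(1, 5, k=3)): [6, 2, 9, 3, 0, 5, 1, 7, 4, 8]
After 4 (rotate_left(0, 3, k=3)): [3, 6, 2, 9, 0, 5, 1, 7, 4, 8]
After 5 (reverse(7, 8)): [3, 6, 2, 9, 0, 5, 1, 4, 7, 8]
After 6 (swap(5, 0)): [5, 6, 2, 9, 0, 3, 1, 4, 7, 8]
After 7 (reverse(4, 6)): [5, 6, 2, 9, 1, 3, 0, 4, 7, 8]
After 8 (swap(0, 5)): [3, 6, 2, 9, 1, 5, 0, 4, 7, 8]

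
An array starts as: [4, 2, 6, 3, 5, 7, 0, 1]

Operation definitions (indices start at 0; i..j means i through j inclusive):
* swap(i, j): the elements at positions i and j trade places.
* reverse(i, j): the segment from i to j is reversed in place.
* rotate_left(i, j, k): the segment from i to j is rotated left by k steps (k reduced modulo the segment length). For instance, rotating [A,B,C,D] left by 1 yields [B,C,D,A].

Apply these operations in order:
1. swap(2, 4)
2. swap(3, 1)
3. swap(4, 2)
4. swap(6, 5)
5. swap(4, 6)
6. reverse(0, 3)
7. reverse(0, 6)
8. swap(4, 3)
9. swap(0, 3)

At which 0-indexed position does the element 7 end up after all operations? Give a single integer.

After 1 (swap(2, 4)): [4, 2, 5, 3, 6, 7, 0, 1]
After 2 (swap(3, 1)): [4, 3, 5, 2, 6, 7, 0, 1]
After 3 (swap(4, 2)): [4, 3, 6, 2, 5, 7, 0, 1]
After 4 (swap(6, 5)): [4, 3, 6, 2, 5, 0, 7, 1]
After 5 (swap(4, 6)): [4, 3, 6, 2, 7, 0, 5, 1]
After 6 (reverse(0, 3)): [2, 6, 3, 4, 7, 0, 5, 1]
After 7 (reverse(0, 6)): [5, 0, 7, 4, 3, 6, 2, 1]
After 8 (swap(4, 3)): [5, 0, 7, 3, 4, 6, 2, 1]
After 9 (swap(0, 3)): [3, 0, 7, 5, 4, 6, 2, 1]

Answer: 2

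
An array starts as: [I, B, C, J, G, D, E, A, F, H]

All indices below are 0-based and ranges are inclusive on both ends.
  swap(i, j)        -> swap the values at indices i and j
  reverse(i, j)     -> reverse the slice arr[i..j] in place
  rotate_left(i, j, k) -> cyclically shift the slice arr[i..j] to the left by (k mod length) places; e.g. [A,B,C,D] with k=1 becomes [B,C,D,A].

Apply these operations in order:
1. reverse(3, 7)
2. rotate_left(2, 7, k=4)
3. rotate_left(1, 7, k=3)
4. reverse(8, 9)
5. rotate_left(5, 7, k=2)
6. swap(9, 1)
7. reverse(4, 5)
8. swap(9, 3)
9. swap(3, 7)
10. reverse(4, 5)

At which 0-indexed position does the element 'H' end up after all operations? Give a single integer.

After 1 (reverse(3, 7)): [I, B, C, A, E, D, G, J, F, H]
After 2 (rotate_left(2, 7, k=4)): [I, B, G, J, C, A, E, D, F, H]
After 3 (rotate_left(1, 7, k=3)): [I, C, A, E, D, B, G, J, F, H]
After 4 (reverse(8, 9)): [I, C, A, E, D, B, G, J, H, F]
After 5 (rotate_left(5, 7, k=2)): [I, C, A, E, D, J, B, G, H, F]
After 6 (swap(9, 1)): [I, F, A, E, D, J, B, G, H, C]
After 7 (reverse(4, 5)): [I, F, A, E, J, D, B, G, H, C]
After 8 (swap(9, 3)): [I, F, A, C, J, D, B, G, H, E]
After 9 (swap(3, 7)): [I, F, A, G, J, D, B, C, H, E]
After 10 (reverse(4, 5)): [I, F, A, G, D, J, B, C, H, E]

Answer: 8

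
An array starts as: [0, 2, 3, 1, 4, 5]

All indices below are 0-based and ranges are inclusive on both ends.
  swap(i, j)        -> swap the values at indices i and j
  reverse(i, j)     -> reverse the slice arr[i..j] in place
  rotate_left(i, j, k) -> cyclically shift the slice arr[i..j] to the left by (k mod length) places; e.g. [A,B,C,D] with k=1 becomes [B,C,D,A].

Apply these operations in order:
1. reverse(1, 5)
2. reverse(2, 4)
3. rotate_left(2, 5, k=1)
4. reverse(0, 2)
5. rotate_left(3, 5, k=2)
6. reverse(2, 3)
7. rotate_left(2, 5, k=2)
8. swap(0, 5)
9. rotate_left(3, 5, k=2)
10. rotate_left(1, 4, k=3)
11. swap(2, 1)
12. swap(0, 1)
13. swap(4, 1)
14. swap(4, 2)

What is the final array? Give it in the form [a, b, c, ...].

After 1 (reverse(1, 5)): [0, 5, 4, 1, 3, 2]
After 2 (reverse(2, 4)): [0, 5, 3, 1, 4, 2]
After 3 (rotate_left(2, 5, k=1)): [0, 5, 1, 4, 2, 3]
After 4 (reverse(0, 2)): [1, 5, 0, 4, 2, 3]
After 5 (rotate_left(3, 5, k=2)): [1, 5, 0, 3, 4, 2]
After 6 (reverse(2, 3)): [1, 5, 3, 0, 4, 2]
After 7 (rotate_left(2, 5, k=2)): [1, 5, 4, 2, 3, 0]
After 8 (swap(0, 5)): [0, 5, 4, 2, 3, 1]
After 9 (rotate_left(3, 5, k=2)): [0, 5, 4, 1, 2, 3]
After 10 (rotate_left(1, 4, k=3)): [0, 2, 5, 4, 1, 3]
After 11 (swap(2, 1)): [0, 5, 2, 4, 1, 3]
After 12 (swap(0, 1)): [5, 0, 2, 4, 1, 3]
After 13 (swap(4, 1)): [5, 1, 2, 4, 0, 3]
After 14 (swap(4, 2)): [5, 1, 0, 4, 2, 3]

Answer: [5, 1, 0, 4, 2, 3]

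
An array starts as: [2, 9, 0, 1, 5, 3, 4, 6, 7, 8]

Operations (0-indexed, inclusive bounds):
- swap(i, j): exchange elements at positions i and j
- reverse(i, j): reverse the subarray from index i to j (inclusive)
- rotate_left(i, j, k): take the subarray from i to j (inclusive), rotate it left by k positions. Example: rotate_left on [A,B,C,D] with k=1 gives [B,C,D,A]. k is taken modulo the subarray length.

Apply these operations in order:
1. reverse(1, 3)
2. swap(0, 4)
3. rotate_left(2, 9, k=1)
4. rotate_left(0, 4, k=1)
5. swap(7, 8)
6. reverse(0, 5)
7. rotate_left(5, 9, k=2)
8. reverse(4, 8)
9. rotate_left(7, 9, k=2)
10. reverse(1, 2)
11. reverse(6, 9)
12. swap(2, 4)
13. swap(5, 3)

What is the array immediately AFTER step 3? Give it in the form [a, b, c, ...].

Answer: [5, 1, 9, 2, 3, 4, 6, 7, 8, 0]

Derivation:
After 1 (reverse(1, 3)): [2, 1, 0, 9, 5, 3, 4, 6, 7, 8]
After 2 (swap(0, 4)): [5, 1, 0, 9, 2, 3, 4, 6, 7, 8]
After 3 (rotate_left(2, 9, k=1)): [5, 1, 9, 2, 3, 4, 6, 7, 8, 0]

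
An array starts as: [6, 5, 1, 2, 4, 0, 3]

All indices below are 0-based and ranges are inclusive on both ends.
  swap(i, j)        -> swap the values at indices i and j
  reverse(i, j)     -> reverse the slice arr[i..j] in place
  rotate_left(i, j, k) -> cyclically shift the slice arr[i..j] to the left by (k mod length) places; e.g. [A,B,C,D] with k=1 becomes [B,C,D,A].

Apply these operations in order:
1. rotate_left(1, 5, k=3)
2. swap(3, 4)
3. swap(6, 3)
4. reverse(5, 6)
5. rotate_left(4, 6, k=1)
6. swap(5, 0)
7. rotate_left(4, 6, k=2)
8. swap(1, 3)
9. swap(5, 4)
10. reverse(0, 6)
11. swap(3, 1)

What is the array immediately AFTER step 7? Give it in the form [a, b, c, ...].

Answer: [2, 4, 0, 3, 5, 1, 6]

Derivation:
After 1 (rotate_left(1, 5, k=3)): [6, 4, 0, 5, 1, 2, 3]
After 2 (swap(3, 4)): [6, 4, 0, 1, 5, 2, 3]
After 3 (swap(6, 3)): [6, 4, 0, 3, 5, 2, 1]
After 4 (reverse(5, 6)): [6, 4, 0, 3, 5, 1, 2]
After 5 (rotate_left(4, 6, k=1)): [6, 4, 0, 3, 1, 2, 5]
After 6 (swap(5, 0)): [2, 4, 0, 3, 1, 6, 5]
After 7 (rotate_left(4, 6, k=2)): [2, 4, 0, 3, 5, 1, 6]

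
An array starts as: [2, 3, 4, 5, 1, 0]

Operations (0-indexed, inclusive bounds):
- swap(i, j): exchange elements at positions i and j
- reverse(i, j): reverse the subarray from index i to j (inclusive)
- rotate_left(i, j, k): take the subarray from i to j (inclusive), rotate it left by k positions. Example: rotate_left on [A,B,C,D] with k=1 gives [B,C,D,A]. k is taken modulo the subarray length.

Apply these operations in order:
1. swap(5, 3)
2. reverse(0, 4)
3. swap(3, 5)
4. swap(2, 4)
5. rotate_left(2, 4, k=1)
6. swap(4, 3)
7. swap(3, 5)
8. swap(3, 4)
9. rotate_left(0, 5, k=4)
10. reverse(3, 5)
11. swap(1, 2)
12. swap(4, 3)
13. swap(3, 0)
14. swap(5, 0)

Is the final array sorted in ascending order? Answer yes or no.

Answer: yes

Derivation:
After 1 (swap(5, 3)): [2, 3, 4, 0, 1, 5]
After 2 (reverse(0, 4)): [1, 0, 4, 3, 2, 5]
After 3 (swap(3, 5)): [1, 0, 4, 5, 2, 3]
After 4 (swap(2, 4)): [1, 0, 2, 5, 4, 3]
After 5 (rotate_left(2, 4, k=1)): [1, 0, 5, 4, 2, 3]
After 6 (swap(4, 3)): [1, 0, 5, 2, 4, 3]
After 7 (swap(3, 5)): [1, 0, 5, 3, 4, 2]
After 8 (swap(3, 4)): [1, 0, 5, 4, 3, 2]
After 9 (rotate_left(0, 5, k=4)): [3, 2, 1, 0, 5, 4]
After 10 (reverse(3, 5)): [3, 2, 1, 4, 5, 0]
After 11 (swap(1, 2)): [3, 1, 2, 4, 5, 0]
After 12 (swap(4, 3)): [3, 1, 2, 5, 4, 0]
After 13 (swap(3, 0)): [5, 1, 2, 3, 4, 0]
After 14 (swap(5, 0)): [0, 1, 2, 3, 4, 5]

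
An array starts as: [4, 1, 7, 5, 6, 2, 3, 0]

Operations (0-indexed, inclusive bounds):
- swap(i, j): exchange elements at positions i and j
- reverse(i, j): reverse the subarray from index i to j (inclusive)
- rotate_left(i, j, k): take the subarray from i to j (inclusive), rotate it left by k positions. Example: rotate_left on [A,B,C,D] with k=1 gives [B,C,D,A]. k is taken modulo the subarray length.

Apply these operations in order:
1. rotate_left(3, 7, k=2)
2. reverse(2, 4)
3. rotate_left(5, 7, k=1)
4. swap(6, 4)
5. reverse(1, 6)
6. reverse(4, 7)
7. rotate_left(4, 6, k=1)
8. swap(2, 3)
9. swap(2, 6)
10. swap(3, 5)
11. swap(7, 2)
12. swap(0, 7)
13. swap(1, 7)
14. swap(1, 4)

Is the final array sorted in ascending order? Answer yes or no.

Answer: yes

Derivation:
After 1 (rotate_left(3, 7, k=2)): [4, 1, 7, 2, 3, 0, 5, 6]
After 2 (reverse(2, 4)): [4, 1, 3, 2, 7, 0, 5, 6]
After 3 (rotate_left(5, 7, k=1)): [4, 1, 3, 2, 7, 5, 6, 0]
After 4 (swap(6, 4)): [4, 1, 3, 2, 6, 5, 7, 0]
After 5 (reverse(1, 6)): [4, 7, 5, 6, 2, 3, 1, 0]
After 6 (reverse(4, 7)): [4, 7, 5, 6, 0, 1, 3, 2]
After 7 (rotate_left(4, 6, k=1)): [4, 7, 5, 6, 1, 3, 0, 2]
After 8 (swap(2, 3)): [4, 7, 6, 5, 1, 3, 0, 2]
After 9 (swap(2, 6)): [4, 7, 0, 5, 1, 3, 6, 2]
After 10 (swap(3, 5)): [4, 7, 0, 3, 1, 5, 6, 2]
After 11 (swap(7, 2)): [4, 7, 2, 3, 1, 5, 6, 0]
After 12 (swap(0, 7)): [0, 7, 2, 3, 1, 5, 6, 4]
After 13 (swap(1, 7)): [0, 4, 2, 3, 1, 5, 6, 7]
After 14 (swap(1, 4)): [0, 1, 2, 3, 4, 5, 6, 7]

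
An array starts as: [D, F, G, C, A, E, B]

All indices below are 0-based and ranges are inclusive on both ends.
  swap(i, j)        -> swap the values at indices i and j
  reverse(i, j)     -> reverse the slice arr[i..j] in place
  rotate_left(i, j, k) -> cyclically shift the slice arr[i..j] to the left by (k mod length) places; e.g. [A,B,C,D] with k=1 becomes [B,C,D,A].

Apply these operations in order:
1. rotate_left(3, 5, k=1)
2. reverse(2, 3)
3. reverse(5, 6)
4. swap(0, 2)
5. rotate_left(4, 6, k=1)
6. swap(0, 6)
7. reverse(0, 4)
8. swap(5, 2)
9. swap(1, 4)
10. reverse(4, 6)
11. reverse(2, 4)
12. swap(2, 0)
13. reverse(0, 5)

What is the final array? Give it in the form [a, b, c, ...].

After 1 (rotate_left(3, 5, k=1)): [D, F, G, A, E, C, B]
After 2 (reverse(2, 3)): [D, F, A, G, E, C, B]
After 3 (reverse(5, 6)): [D, F, A, G, E, B, C]
After 4 (swap(0, 2)): [A, F, D, G, E, B, C]
After 5 (rotate_left(4, 6, k=1)): [A, F, D, G, B, C, E]
After 6 (swap(0, 6)): [E, F, D, G, B, C, A]
After 7 (reverse(0, 4)): [B, G, D, F, E, C, A]
After 8 (swap(5, 2)): [B, G, C, F, E, D, A]
After 9 (swap(1, 4)): [B, E, C, F, G, D, A]
After 10 (reverse(4, 6)): [B, E, C, F, A, D, G]
After 11 (reverse(2, 4)): [B, E, A, F, C, D, G]
After 12 (swap(2, 0)): [A, E, B, F, C, D, G]
After 13 (reverse(0, 5)): [D, C, F, B, E, A, G]

Answer: [D, C, F, B, E, A, G]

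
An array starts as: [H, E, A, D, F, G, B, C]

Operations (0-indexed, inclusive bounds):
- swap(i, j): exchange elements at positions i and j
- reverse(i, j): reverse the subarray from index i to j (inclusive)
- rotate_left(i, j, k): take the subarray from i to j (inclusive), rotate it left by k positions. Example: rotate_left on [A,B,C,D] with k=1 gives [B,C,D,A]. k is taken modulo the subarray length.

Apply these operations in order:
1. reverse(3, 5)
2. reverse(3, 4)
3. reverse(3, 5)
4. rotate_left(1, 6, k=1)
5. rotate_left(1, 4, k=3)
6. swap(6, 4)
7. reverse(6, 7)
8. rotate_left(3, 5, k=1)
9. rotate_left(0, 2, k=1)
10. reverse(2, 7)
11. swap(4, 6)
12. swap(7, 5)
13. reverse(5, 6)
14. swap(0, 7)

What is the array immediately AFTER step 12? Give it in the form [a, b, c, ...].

Answer: [F, A, G, C, E, H, D, B]

Derivation:
After 1 (reverse(3, 5)): [H, E, A, G, F, D, B, C]
After 2 (reverse(3, 4)): [H, E, A, F, G, D, B, C]
After 3 (reverse(3, 5)): [H, E, A, D, G, F, B, C]
After 4 (rotate_left(1, 6, k=1)): [H, A, D, G, F, B, E, C]
After 5 (rotate_left(1, 4, k=3)): [H, F, A, D, G, B, E, C]
After 6 (swap(6, 4)): [H, F, A, D, E, B, G, C]
After 7 (reverse(6, 7)): [H, F, A, D, E, B, C, G]
After 8 (rotate_left(3, 5, k=1)): [H, F, A, E, B, D, C, G]
After 9 (rotate_left(0, 2, k=1)): [F, A, H, E, B, D, C, G]
After 10 (reverse(2, 7)): [F, A, G, C, D, B, E, H]
After 11 (swap(4, 6)): [F, A, G, C, E, B, D, H]
After 12 (swap(7, 5)): [F, A, G, C, E, H, D, B]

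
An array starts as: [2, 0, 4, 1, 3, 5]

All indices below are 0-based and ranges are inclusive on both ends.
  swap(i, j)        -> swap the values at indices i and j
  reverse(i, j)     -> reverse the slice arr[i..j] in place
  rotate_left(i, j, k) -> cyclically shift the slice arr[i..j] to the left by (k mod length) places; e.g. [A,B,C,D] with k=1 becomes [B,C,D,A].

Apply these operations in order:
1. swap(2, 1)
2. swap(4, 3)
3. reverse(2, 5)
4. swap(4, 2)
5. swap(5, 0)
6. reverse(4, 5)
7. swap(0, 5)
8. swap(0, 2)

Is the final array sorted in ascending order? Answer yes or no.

After 1 (swap(2, 1)): [2, 4, 0, 1, 3, 5]
After 2 (swap(4, 3)): [2, 4, 0, 3, 1, 5]
After 3 (reverse(2, 5)): [2, 4, 5, 1, 3, 0]
After 4 (swap(4, 2)): [2, 4, 3, 1, 5, 0]
After 5 (swap(5, 0)): [0, 4, 3, 1, 5, 2]
After 6 (reverse(4, 5)): [0, 4, 3, 1, 2, 5]
After 7 (swap(0, 5)): [5, 4, 3, 1, 2, 0]
After 8 (swap(0, 2)): [3, 4, 5, 1, 2, 0]

Answer: no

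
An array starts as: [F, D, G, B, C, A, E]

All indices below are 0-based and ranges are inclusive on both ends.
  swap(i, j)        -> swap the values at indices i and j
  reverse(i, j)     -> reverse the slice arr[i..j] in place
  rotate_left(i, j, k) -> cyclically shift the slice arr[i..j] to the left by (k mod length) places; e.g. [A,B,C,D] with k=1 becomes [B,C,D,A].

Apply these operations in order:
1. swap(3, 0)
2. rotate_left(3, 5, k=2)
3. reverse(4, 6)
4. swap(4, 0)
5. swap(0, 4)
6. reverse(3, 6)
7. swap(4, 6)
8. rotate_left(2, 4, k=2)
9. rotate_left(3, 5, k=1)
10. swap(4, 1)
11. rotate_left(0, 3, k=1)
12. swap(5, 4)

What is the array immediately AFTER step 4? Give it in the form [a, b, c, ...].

After 1 (swap(3, 0)): [B, D, G, F, C, A, E]
After 2 (rotate_left(3, 5, k=2)): [B, D, G, A, F, C, E]
After 3 (reverse(4, 6)): [B, D, G, A, E, C, F]
After 4 (swap(4, 0)): [E, D, G, A, B, C, F]

Answer: [E, D, G, A, B, C, F]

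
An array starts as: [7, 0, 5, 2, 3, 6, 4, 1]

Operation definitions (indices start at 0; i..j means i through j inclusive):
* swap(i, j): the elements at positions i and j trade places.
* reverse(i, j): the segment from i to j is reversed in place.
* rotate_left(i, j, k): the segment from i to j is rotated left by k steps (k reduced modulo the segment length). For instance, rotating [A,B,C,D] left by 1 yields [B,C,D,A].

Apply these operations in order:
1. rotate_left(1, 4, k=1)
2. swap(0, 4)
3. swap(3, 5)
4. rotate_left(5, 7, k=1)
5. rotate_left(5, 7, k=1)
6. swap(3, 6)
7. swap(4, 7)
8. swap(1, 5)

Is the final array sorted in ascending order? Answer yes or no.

Answer: yes

Derivation:
After 1 (rotate_left(1, 4, k=1)): [7, 5, 2, 3, 0, 6, 4, 1]
After 2 (swap(0, 4)): [0, 5, 2, 3, 7, 6, 4, 1]
After 3 (swap(3, 5)): [0, 5, 2, 6, 7, 3, 4, 1]
After 4 (rotate_left(5, 7, k=1)): [0, 5, 2, 6, 7, 4, 1, 3]
After 5 (rotate_left(5, 7, k=1)): [0, 5, 2, 6, 7, 1, 3, 4]
After 6 (swap(3, 6)): [0, 5, 2, 3, 7, 1, 6, 4]
After 7 (swap(4, 7)): [0, 5, 2, 3, 4, 1, 6, 7]
After 8 (swap(1, 5)): [0, 1, 2, 3, 4, 5, 6, 7]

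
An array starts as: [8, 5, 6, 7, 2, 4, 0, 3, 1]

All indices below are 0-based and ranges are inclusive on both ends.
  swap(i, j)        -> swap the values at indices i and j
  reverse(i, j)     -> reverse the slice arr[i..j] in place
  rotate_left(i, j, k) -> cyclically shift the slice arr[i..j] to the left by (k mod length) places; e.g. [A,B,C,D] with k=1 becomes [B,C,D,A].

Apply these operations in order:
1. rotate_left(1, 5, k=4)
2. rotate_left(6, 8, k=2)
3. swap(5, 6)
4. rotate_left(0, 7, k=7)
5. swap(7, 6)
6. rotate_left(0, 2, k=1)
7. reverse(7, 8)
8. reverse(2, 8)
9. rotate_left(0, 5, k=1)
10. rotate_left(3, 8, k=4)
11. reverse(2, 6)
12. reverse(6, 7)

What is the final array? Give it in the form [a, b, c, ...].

Answer: [4, 1, 7, 2, 0, 5, 8, 3, 6]

Derivation:
After 1 (rotate_left(1, 5, k=4)): [8, 4, 5, 6, 7, 2, 0, 3, 1]
After 2 (rotate_left(6, 8, k=2)): [8, 4, 5, 6, 7, 2, 1, 0, 3]
After 3 (swap(5, 6)): [8, 4, 5, 6, 7, 1, 2, 0, 3]
After 4 (rotate_left(0, 7, k=7)): [0, 8, 4, 5, 6, 7, 1, 2, 3]
After 5 (swap(7, 6)): [0, 8, 4, 5, 6, 7, 2, 1, 3]
After 6 (rotate_left(0, 2, k=1)): [8, 4, 0, 5, 6, 7, 2, 1, 3]
After 7 (reverse(7, 8)): [8, 4, 0, 5, 6, 7, 2, 3, 1]
After 8 (reverse(2, 8)): [8, 4, 1, 3, 2, 7, 6, 5, 0]
After 9 (rotate_left(0, 5, k=1)): [4, 1, 3, 2, 7, 8, 6, 5, 0]
After 10 (rotate_left(3, 8, k=4)): [4, 1, 3, 5, 0, 2, 7, 8, 6]
After 11 (reverse(2, 6)): [4, 1, 7, 2, 0, 5, 3, 8, 6]
After 12 (reverse(6, 7)): [4, 1, 7, 2, 0, 5, 8, 3, 6]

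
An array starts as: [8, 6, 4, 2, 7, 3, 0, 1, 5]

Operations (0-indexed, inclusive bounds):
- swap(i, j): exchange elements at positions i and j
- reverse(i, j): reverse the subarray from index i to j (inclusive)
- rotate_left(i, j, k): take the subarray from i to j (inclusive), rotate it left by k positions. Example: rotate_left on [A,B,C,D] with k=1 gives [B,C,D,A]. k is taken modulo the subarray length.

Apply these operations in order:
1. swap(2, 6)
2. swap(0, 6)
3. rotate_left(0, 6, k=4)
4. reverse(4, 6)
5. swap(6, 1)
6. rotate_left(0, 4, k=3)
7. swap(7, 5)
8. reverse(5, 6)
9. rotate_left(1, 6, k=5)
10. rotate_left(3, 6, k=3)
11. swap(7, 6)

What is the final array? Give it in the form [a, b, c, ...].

After 1 (swap(2, 6)): [8, 6, 0, 2, 7, 3, 4, 1, 5]
After 2 (swap(0, 6)): [4, 6, 0, 2, 7, 3, 8, 1, 5]
After 3 (rotate_left(0, 6, k=4)): [7, 3, 8, 4, 6, 0, 2, 1, 5]
After 4 (reverse(4, 6)): [7, 3, 8, 4, 2, 0, 6, 1, 5]
After 5 (swap(6, 1)): [7, 6, 8, 4, 2, 0, 3, 1, 5]
After 6 (rotate_left(0, 4, k=3)): [4, 2, 7, 6, 8, 0, 3, 1, 5]
After 7 (swap(7, 5)): [4, 2, 7, 6, 8, 1, 3, 0, 5]
After 8 (reverse(5, 6)): [4, 2, 7, 6, 8, 3, 1, 0, 5]
After 9 (rotate_left(1, 6, k=5)): [4, 1, 2, 7, 6, 8, 3, 0, 5]
After 10 (rotate_left(3, 6, k=3)): [4, 1, 2, 3, 7, 6, 8, 0, 5]
After 11 (swap(7, 6)): [4, 1, 2, 3, 7, 6, 0, 8, 5]

Answer: [4, 1, 2, 3, 7, 6, 0, 8, 5]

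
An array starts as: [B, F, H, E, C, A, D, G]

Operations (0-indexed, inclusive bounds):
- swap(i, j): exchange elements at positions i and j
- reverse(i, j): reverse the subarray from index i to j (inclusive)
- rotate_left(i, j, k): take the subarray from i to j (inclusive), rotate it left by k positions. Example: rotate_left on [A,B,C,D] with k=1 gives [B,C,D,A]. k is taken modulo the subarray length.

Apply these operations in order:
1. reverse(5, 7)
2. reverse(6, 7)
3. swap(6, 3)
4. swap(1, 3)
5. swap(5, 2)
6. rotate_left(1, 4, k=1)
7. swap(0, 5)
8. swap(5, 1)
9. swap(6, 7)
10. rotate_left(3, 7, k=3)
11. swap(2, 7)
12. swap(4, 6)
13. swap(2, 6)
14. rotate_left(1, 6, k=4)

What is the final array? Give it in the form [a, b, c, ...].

After 1 (reverse(5, 7)): [B, F, H, E, C, G, D, A]
After 2 (reverse(6, 7)): [B, F, H, E, C, G, A, D]
After 3 (swap(6, 3)): [B, F, H, A, C, G, E, D]
After 4 (swap(1, 3)): [B, A, H, F, C, G, E, D]
After 5 (swap(5, 2)): [B, A, G, F, C, H, E, D]
After 6 (rotate_left(1, 4, k=1)): [B, G, F, C, A, H, E, D]
After 7 (swap(0, 5)): [H, G, F, C, A, B, E, D]
After 8 (swap(5, 1)): [H, B, F, C, A, G, E, D]
After 9 (swap(6, 7)): [H, B, F, C, A, G, D, E]
After 10 (rotate_left(3, 7, k=3)): [H, B, F, D, E, C, A, G]
After 11 (swap(2, 7)): [H, B, G, D, E, C, A, F]
After 12 (swap(4, 6)): [H, B, G, D, A, C, E, F]
After 13 (swap(2, 6)): [H, B, E, D, A, C, G, F]
After 14 (rotate_left(1, 6, k=4)): [H, C, G, B, E, D, A, F]

Answer: [H, C, G, B, E, D, A, F]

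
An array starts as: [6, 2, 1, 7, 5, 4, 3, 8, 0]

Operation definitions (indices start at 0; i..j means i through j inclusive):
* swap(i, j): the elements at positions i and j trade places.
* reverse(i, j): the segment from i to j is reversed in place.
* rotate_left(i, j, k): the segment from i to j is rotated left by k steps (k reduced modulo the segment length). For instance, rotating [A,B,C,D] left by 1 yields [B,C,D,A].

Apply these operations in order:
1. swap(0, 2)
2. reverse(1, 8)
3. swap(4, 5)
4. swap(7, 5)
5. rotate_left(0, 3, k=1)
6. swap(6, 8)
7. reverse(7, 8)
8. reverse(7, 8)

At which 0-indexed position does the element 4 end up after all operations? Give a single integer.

Answer: 7

Derivation:
After 1 (swap(0, 2)): [1, 2, 6, 7, 5, 4, 3, 8, 0]
After 2 (reverse(1, 8)): [1, 0, 8, 3, 4, 5, 7, 6, 2]
After 3 (swap(4, 5)): [1, 0, 8, 3, 5, 4, 7, 6, 2]
After 4 (swap(7, 5)): [1, 0, 8, 3, 5, 6, 7, 4, 2]
After 5 (rotate_left(0, 3, k=1)): [0, 8, 3, 1, 5, 6, 7, 4, 2]
After 6 (swap(6, 8)): [0, 8, 3, 1, 5, 6, 2, 4, 7]
After 7 (reverse(7, 8)): [0, 8, 3, 1, 5, 6, 2, 7, 4]
After 8 (reverse(7, 8)): [0, 8, 3, 1, 5, 6, 2, 4, 7]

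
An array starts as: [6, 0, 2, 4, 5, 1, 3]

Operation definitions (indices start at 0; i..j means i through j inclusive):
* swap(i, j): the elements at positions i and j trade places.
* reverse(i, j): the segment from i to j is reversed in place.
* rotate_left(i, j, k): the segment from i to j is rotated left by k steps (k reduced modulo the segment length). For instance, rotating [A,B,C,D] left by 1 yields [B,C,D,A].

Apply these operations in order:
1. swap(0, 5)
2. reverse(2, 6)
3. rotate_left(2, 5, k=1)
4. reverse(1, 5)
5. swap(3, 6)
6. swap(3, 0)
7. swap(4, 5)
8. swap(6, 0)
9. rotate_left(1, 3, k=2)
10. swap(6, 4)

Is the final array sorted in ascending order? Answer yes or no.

Answer: no

Derivation:
After 1 (swap(0, 5)): [1, 0, 2, 4, 5, 6, 3]
After 2 (reverse(2, 6)): [1, 0, 3, 6, 5, 4, 2]
After 3 (rotate_left(2, 5, k=1)): [1, 0, 6, 5, 4, 3, 2]
After 4 (reverse(1, 5)): [1, 3, 4, 5, 6, 0, 2]
After 5 (swap(3, 6)): [1, 3, 4, 2, 6, 0, 5]
After 6 (swap(3, 0)): [2, 3, 4, 1, 6, 0, 5]
After 7 (swap(4, 5)): [2, 3, 4, 1, 0, 6, 5]
After 8 (swap(6, 0)): [5, 3, 4, 1, 0, 6, 2]
After 9 (rotate_left(1, 3, k=2)): [5, 1, 3, 4, 0, 6, 2]
After 10 (swap(6, 4)): [5, 1, 3, 4, 2, 6, 0]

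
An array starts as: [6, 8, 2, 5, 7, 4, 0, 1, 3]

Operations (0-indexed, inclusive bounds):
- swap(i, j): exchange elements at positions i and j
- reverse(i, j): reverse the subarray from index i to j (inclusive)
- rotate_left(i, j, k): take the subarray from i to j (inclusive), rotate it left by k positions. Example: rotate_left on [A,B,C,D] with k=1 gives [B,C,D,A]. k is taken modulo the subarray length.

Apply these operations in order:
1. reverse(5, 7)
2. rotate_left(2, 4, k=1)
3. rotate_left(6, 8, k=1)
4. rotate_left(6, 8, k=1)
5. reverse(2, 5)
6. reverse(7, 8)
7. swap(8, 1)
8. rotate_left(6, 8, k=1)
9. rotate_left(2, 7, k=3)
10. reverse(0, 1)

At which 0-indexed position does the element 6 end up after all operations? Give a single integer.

Answer: 1

Derivation:
After 1 (reverse(5, 7)): [6, 8, 2, 5, 7, 1, 0, 4, 3]
After 2 (rotate_left(2, 4, k=1)): [6, 8, 5, 7, 2, 1, 0, 4, 3]
After 3 (rotate_left(6, 8, k=1)): [6, 8, 5, 7, 2, 1, 4, 3, 0]
After 4 (rotate_left(6, 8, k=1)): [6, 8, 5, 7, 2, 1, 3, 0, 4]
After 5 (reverse(2, 5)): [6, 8, 1, 2, 7, 5, 3, 0, 4]
After 6 (reverse(7, 8)): [6, 8, 1, 2, 7, 5, 3, 4, 0]
After 7 (swap(8, 1)): [6, 0, 1, 2, 7, 5, 3, 4, 8]
After 8 (rotate_left(6, 8, k=1)): [6, 0, 1, 2, 7, 5, 4, 8, 3]
After 9 (rotate_left(2, 7, k=3)): [6, 0, 5, 4, 8, 1, 2, 7, 3]
After 10 (reverse(0, 1)): [0, 6, 5, 4, 8, 1, 2, 7, 3]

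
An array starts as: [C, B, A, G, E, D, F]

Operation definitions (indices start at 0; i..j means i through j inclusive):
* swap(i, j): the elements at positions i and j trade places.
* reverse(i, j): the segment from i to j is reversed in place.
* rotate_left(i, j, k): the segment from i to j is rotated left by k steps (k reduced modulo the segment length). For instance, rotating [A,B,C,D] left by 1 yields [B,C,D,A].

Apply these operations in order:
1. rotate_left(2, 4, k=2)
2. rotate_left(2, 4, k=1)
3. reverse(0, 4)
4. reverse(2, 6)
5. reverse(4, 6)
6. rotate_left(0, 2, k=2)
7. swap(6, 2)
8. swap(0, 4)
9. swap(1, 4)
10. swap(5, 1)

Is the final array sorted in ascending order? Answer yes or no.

After 1 (rotate_left(2, 4, k=2)): [C, B, E, A, G, D, F]
After 2 (rotate_left(2, 4, k=1)): [C, B, A, G, E, D, F]
After 3 (reverse(0, 4)): [E, G, A, B, C, D, F]
After 4 (reverse(2, 6)): [E, G, F, D, C, B, A]
After 5 (reverse(4, 6)): [E, G, F, D, A, B, C]
After 6 (rotate_left(0, 2, k=2)): [F, E, G, D, A, B, C]
After 7 (swap(6, 2)): [F, E, C, D, A, B, G]
After 8 (swap(0, 4)): [A, E, C, D, F, B, G]
After 9 (swap(1, 4)): [A, F, C, D, E, B, G]
After 10 (swap(5, 1)): [A, B, C, D, E, F, G]

Answer: yes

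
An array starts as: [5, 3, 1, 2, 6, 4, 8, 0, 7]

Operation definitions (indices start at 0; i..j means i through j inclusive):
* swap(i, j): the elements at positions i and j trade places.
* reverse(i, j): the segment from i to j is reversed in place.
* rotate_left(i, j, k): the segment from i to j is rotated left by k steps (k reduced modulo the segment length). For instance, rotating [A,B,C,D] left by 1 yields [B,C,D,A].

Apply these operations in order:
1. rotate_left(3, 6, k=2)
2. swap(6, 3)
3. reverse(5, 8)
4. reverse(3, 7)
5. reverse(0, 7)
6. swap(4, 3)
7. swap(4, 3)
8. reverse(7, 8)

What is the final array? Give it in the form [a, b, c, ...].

Answer: [6, 8, 7, 0, 4, 1, 3, 2, 5]

Derivation:
After 1 (rotate_left(3, 6, k=2)): [5, 3, 1, 4, 8, 2, 6, 0, 7]
After 2 (swap(6, 3)): [5, 3, 1, 6, 8, 2, 4, 0, 7]
After 3 (reverse(5, 8)): [5, 3, 1, 6, 8, 7, 0, 4, 2]
After 4 (reverse(3, 7)): [5, 3, 1, 4, 0, 7, 8, 6, 2]
After 5 (reverse(0, 7)): [6, 8, 7, 0, 4, 1, 3, 5, 2]
After 6 (swap(4, 3)): [6, 8, 7, 4, 0, 1, 3, 5, 2]
After 7 (swap(4, 3)): [6, 8, 7, 0, 4, 1, 3, 5, 2]
After 8 (reverse(7, 8)): [6, 8, 7, 0, 4, 1, 3, 2, 5]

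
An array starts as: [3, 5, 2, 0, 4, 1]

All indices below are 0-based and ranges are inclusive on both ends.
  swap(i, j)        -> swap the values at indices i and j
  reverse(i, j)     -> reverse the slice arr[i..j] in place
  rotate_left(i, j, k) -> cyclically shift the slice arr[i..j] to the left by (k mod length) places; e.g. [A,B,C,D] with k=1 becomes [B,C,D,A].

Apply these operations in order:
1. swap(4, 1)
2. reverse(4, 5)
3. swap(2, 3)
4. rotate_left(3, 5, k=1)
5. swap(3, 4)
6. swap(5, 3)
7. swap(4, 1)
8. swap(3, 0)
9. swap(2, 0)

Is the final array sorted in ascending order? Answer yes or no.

Answer: yes

Derivation:
After 1 (swap(4, 1)): [3, 4, 2, 0, 5, 1]
After 2 (reverse(4, 5)): [3, 4, 2, 0, 1, 5]
After 3 (swap(2, 3)): [3, 4, 0, 2, 1, 5]
After 4 (rotate_left(3, 5, k=1)): [3, 4, 0, 1, 5, 2]
After 5 (swap(3, 4)): [3, 4, 0, 5, 1, 2]
After 6 (swap(5, 3)): [3, 4, 0, 2, 1, 5]
After 7 (swap(4, 1)): [3, 1, 0, 2, 4, 5]
After 8 (swap(3, 0)): [2, 1, 0, 3, 4, 5]
After 9 (swap(2, 0)): [0, 1, 2, 3, 4, 5]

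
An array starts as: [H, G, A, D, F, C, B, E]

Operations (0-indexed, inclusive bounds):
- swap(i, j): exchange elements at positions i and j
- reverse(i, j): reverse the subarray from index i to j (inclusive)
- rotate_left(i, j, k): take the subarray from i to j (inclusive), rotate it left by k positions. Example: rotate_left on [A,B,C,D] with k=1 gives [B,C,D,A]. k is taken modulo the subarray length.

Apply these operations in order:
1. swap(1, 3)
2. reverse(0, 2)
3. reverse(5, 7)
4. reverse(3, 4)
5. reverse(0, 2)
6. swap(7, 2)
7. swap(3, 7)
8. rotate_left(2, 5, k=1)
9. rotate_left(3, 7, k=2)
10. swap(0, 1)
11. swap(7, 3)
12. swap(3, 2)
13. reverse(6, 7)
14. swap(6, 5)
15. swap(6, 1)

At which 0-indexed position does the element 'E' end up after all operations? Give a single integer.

Answer: 2

Derivation:
After 1 (swap(1, 3)): [H, D, A, G, F, C, B, E]
After 2 (reverse(0, 2)): [A, D, H, G, F, C, B, E]
After 3 (reverse(5, 7)): [A, D, H, G, F, E, B, C]
After 4 (reverse(3, 4)): [A, D, H, F, G, E, B, C]
After 5 (reverse(0, 2)): [H, D, A, F, G, E, B, C]
After 6 (swap(7, 2)): [H, D, C, F, G, E, B, A]
After 7 (swap(3, 7)): [H, D, C, A, G, E, B, F]
After 8 (rotate_left(2, 5, k=1)): [H, D, A, G, E, C, B, F]
After 9 (rotate_left(3, 7, k=2)): [H, D, A, C, B, F, G, E]
After 10 (swap(0, 1)): [D, H, A, C, B, F, G, E]
After 11 (swap(7, 3)): [D, H, A, E, B, F, G, C]
After 12 (swap(3, 2)): [D, H, E, A, B, F, G, C]
After 13 (reverse(6, 7)): [D, H, E, A, B, F, C, G]
After 14 (swap(6, 5)): [D, H, E, A, B, C, F, G]
After 15 (swap(6, 1)): [D, F, E, A, B, C, H, G]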